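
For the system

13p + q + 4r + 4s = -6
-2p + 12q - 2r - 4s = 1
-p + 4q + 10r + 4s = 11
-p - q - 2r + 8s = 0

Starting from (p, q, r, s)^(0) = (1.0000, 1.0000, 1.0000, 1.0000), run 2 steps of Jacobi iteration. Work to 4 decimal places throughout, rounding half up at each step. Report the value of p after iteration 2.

-0.7962

Iteration 1:
  p = (-6 - (1)·1.0000 - (4)·1.0000 - (4)·1.0000) / (13) = -1.1538
  q = (1 - (-2)·1.0000 - (-2)·1.0000 - (-4)·1.0000) / (12) = 0.7500
  r = (11 - (-1)·1.0000 - (4)·1.0000 - (4)·1.0000) / (10) = 0.4000
  s = (0 - (-1)·1.0000 - (-1)·1.0000 - (-2)·1.0000) / (8) = 0.5000
Iteration 2:
  p = (-6 - (1)·0.7500 - (4)·0.4000 - (4)·0.5000) / (13) = -0.7962
  q = (1 - (-2)·-1.1538 - (-2)·0.4000 - (-4)·0.5000) / (12) = 0.1244
  r = (11 - (-1)·-1.1538 - (4)·0.7500 - (4)·0.5000) / (10) = 0.4846
  s = (0 - (-1)·-1.1538 - (-1)·0.7500 - (-2)·0.4000) / (8) = 0.0495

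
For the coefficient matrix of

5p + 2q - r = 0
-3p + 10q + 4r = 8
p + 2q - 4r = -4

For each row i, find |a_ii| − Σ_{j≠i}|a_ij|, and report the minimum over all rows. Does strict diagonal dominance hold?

row 1: |5| − (2+1) = 2
row 2: |10| − (3+4) = 3
row 3: |-4| − (1+2) = 1
minimum over rows = 1 → strictly diagonally dominant (convergence guaranteed)

1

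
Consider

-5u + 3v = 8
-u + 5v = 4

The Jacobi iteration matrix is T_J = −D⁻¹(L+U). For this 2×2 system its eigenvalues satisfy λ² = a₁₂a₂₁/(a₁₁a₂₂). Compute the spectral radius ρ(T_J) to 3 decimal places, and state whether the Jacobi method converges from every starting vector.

0.346

a₁₂a₂₁/(a₁₁a₂₂) = (3)·(-1) / ((-5)·(5)) = 0.120000
ρ = √|0.120000| = √0.120000 = 0.346
ρ < 1, so Jacobi converges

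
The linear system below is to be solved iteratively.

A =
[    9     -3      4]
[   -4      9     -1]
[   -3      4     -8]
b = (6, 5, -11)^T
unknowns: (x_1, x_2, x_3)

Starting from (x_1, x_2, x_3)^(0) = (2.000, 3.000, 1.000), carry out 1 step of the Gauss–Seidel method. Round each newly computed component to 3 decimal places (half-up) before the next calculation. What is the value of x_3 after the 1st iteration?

Iteration 1:
  x_1 = (6 - (-3)·3.000 - (4)·1.000) / (9) = 1.222
  x_2 = (5 - (-4)·1.222 - (-1)·1.000) / (9) = 1.210
  x_3 = (-11 - (-3)·1.222 - (4)·1.210) / (-8) = 1.522

1.522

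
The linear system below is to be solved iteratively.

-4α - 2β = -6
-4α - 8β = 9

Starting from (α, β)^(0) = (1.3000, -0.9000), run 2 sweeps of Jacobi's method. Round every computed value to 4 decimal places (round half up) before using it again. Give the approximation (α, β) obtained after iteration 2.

Iteration 1:
  α = (-6 - (-2)·-0.9000) / (-4) = 1.9500
  β = (9 - (-4)·1.3000) / (-8) = -1.7750
Iteration 2:
  α = (-6 - (-2)·-1.7750) / (-4) = 2.3875
  β = (9 - (-4)·1.9500) / (-8) = -2.1000

(2.3875, -2.1000)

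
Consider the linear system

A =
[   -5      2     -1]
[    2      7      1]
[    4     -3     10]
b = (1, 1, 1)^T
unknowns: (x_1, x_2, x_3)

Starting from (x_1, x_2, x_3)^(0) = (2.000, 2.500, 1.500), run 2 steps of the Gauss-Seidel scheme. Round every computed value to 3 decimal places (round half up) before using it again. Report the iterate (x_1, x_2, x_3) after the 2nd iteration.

Iteration 1:
  x_1 = (1 - (2)·2.500 - (-1)·1.500) / (-5) = 0.500
  x_2 = (1 - (2)·0.500 - (1)·1.500) / (7) = -0.214
  x_3 = (1 - (4)·0.500 - (-3)·-0.214) / (10) = -0.164
Iteration 2:
  x_1 = (1 - (2)·-0.214 - (-1)·-0.164) / (-5) = -0.253
  x_2 = (1 - (2)·-0.253 - (1)·-0.164) / (7) = 0.239
  x_3 = (1 - (4)·-0.253 - (-3)·0.239) / (10) = 0.273

(-0.253, 0.239, 0.273)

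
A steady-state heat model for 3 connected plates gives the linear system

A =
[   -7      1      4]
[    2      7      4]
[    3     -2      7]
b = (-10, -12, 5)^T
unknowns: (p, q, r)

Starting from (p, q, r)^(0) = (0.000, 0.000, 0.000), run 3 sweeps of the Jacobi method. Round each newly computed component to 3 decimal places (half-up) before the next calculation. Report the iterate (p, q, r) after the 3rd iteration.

Iteration 1:
  p = (-10 - (1)·0.000 - (4)·0.000) / (-7) = 1.429
  q = (-12 - (2)·0.000 - (4)·0.000) / (7) = -1.714
  r = (5 - (3)·0.000 - (-2)·0.000) / (7) = 0.714
Iteration 2:
  p = (-10 - (1)·-1.714 - (4)·0.714) / (-7) = 1.592
  q = (-12 - (2)·1.429 - (4)·0.714) / (7) = -2.531
  r = (5 - (3)·1.429 - (-2)·-1.714) / (7) = -0.388
Iteration 3:
  p = (-10 - (1)·-2.531 - (4)·-0.388) / (-7) = 0.845
  q = (-12 - (2)·1.592 - (4)·-0.388) / (7) = -1.947
  r = (5 - (3)·1.592 - (-2)·-2.531) / (7) = -0.691

(0.845, -1.947, -0.691)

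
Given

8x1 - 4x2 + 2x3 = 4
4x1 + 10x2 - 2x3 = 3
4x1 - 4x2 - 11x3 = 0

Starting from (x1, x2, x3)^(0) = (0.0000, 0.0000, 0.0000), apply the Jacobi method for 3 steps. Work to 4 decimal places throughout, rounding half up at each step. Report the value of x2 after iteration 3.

0.0545

Iteration 1:
  x1 = (4 - (-4)·0.0000 - (2)·0.0000) / (8) = 0.5000
  x2 = (3 - (4)·0.0000 - (-2)·0.0000) / (10) = 0.3000
  x3 = (0 - (4)·0.0000 - (-4)·0.0000) / (-11) = 0.0000
Iteration 2:
  x1 = (4 - (-4)·0.3000 - (2)·0.0000) / (8) = 0.6500
  x2 = (3 - (4)·0.5000 - (-2)·0.0000) / (10) = 0.1000
  x3 = (0 - (4)·0.5000 - (-4)·0.3000) / (-11) = 0.0727
Iteration 3:
  x1 = (4 - (-4)·0.1000 - (2)·0.0727) / (8) = 0.5318
  x2 = (3 - (4)·0.6500 - (-2)·0.0727) / (10) = 0.0545
  x3 = (0 - (4)·0.6500 - (-4)·0.1000) / (-11) = 0.2000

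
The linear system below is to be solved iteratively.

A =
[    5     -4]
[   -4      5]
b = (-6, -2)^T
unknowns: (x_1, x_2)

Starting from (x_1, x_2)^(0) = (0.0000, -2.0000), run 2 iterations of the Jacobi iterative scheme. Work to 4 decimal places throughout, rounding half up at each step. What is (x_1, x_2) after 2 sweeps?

Iteration 1:
  x_1 = (-6 - (-4)·-2.0000) / (5) = -2.8000
  x_2 = (-2 - (-4)·0.0000) / (5) = -0.4000
Iteration 2:
  x_1 = (-6 - (-4)·-0.4000) / (5) = -1.5200
  x_2 = (-2 - (-4)·-2.8000) / (5) = -2.6400

(-1.5200, -2.6400)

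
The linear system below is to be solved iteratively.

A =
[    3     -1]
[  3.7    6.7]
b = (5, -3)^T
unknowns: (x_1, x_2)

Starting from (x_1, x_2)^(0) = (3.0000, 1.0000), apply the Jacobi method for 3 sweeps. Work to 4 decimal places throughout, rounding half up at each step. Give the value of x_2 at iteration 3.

Iteration 1:
  x_1 = (5 - (-1)·1.0000) / (3) = 2.0000
  x_2 = (-3 - (3.7)·3.0000) / (6.7) = -2.1045
Iteration 2:
  x_1 = (5 - (-1)·-2.1045) / (3) = 0.9652
  x_2 = (-3 - (3.7)·2.0000) / (6.7) = -1.5522
Iteration 3:
  x_1 = (5 - (-1)·-1.5522) / (3) = 1.1493
  x_2 = (-3 - (3.7)·0.9652) / (6.7) = -0.9808

-0.9808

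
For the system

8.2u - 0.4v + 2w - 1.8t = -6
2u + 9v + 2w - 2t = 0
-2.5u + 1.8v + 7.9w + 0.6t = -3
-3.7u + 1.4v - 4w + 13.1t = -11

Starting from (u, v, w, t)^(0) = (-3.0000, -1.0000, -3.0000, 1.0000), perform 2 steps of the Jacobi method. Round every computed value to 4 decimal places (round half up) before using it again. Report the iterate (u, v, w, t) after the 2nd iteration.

Iteration 1:
  u = (-6 - (-0.4)·-1.0000 - (2)·-3.0000 - (-1.8)·1.0000) / (8.2) = 0.1707
  v = (0 - (2)·-3.0000 - (2)·-3.0000 - (-2)·1.0000) / (9) = 1.5556
  w = (-3 - (-2.5)·-3.0000 - (1.8)·-1.0000 - (0.6)·1.0000) / (7.9) = -1.1772
  t = (-11 - (-3.7)·-3.0000 - (1.4)·-1.0000 - (-4)·-3.0000) / (13.1) = -2.4962
Iteration 2:
  u = (-6 - (-0.4)·1.5556 - (2)·-1.1772 - (-1.8)·-2.4962) / (8.2) = -0.9166
  v = (0 - (2)·0.1707 - (2)·-1.1772 - (-2)·-2.4962) / (9) = -0.3310
  w = (-3 - (-2.5)·0.1707 - (1.8)·1.5556 - (0.6)·-2.4962) / (7.9) = -0.4906
  t = (-11 - (-3.7)·0.1707 - (1.4)·1.5556 - (-4)·-1.1772) / (13.1) = -1.3172

(-0.9166, -0.3310, -0.4906, -1.3172)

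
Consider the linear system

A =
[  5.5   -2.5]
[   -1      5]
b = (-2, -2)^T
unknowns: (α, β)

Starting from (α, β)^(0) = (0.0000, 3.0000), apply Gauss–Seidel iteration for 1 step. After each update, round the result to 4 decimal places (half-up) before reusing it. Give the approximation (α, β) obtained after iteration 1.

(1.0000, -0.2000)

Iteration 1:
  α = (-2 - (-2.5)·3.0000) / (5.5) = 1.0000
  β = (-2 - (-1)·1.0000) / (5) = -0.2000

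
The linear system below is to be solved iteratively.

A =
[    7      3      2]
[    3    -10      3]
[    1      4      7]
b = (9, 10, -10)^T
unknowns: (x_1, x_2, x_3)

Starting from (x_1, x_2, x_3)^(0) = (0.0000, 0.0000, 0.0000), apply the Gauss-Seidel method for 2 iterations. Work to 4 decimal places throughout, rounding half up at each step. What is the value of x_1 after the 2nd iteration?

Iteration 1:
  x_1 = (9 - (3)·0.0000 - (2)·0.0000) / (7) = 1.2857
  x_2 = (10 - (3)·1.2857 - (3)·0.0000) / (-10) = -0.6143
  x_3 = (-10 - (1)·1.2857 - (4)·-0.6143) / (7) = -1.2612
Iteration 2:
  x_1 = (9 - (3)·-0.6143 - (2)·-1.2612) / (7) = 1.9093
  x_2 = (10 - (3)·1.9093 - (3)·-1.2612) / (-10) = -0.8056
  x_3 = (-10 - (1)·1.9093 - (4)·-0.8056) / (7) = -1.2410

1.9093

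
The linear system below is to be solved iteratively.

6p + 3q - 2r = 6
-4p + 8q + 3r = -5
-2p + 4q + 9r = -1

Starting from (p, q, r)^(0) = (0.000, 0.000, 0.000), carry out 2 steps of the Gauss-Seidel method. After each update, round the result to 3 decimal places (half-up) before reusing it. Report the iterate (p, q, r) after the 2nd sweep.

Iteration 1:
  p = (6 - (3)·0.000 - (-2)·0.000) / (6) = 1.000
  q = (-5 - (-4)·1.000 - (3)·0.000) / (8) = -0.125
  r = (-1 - (-2)·1.000 - (4)·-0.125) / (9) = 0.167
Iteration 2:
  p = (6 - (3)·-0.125 - (-2)·0.167) / (6) = 1.118
  q = (-5 - (-4)·1.118 - (3)·0.167) / (8) = -0.129
  r = (-1 - (-2)·1.118 - (4)·-0.129) / (9) = 0.195

(1.118, -0.129, 0.195)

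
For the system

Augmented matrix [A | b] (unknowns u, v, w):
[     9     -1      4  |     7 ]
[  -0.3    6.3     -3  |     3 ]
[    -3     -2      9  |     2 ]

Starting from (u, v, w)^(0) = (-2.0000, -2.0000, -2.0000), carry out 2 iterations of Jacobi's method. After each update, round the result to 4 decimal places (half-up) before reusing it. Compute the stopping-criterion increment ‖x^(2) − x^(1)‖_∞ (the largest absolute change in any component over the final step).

1.4656

Iteration 1:
  u = (7 - (-1)·-2.0000 - (4)·-2.0000) / (9) = 1.4444
  v = (3 - (-0.3)·-2.0000 - (-3)·-2.0000) / (6.3) = -0.5714
  w = (2 - (-3)·-2.0000 - (-2)·-2.0000) / (9) = -0.8889
Iteration 2:
  u = (7 - (-1)·-0.5714 - (4)·-0.8889) / (9) = 1.1094
  v = (3 - (-0.3)·1.4444 - (-3)·-0.8889) / (6.3) = 0.1217
  w = (2 - (-3)·1.4444 - (-2)·-0.5714) / (9) = 0.5767
Change: (-0.3350, 0.6931, 1.4656) → max |·| = 1.4656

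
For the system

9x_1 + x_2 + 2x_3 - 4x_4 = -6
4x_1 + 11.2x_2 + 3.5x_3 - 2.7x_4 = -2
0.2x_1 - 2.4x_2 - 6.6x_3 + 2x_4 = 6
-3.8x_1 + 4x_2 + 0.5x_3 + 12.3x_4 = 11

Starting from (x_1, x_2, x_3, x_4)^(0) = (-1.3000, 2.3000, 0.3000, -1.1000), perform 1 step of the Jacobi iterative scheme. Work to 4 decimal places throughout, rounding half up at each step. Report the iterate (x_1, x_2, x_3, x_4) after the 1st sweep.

Iteration 1:
  x_1 = (-6 - (1)·2.3000 - (2)·0.3000 - (-4)·-1.1000) / (9) = -1.4778
  x_2 = (-2 - (4)·-1.3000 - (3.5)·0.3000 - (-2.7)·-1.1000) / (11.2) = -0.0732
  x_3 = (6 - (0.2)·-1.3000 - (-2.4)·2.3000 - (2)·-1.1000) / (-6.6) = -2.1182
  x_4 = (11 - (-3.8)·-1.3000 - (4)·2.3000 - (0.5)·0.3000) / (12.3) = -0.2675

(-1.4778, -0.0732, -2.1182, -0.2675)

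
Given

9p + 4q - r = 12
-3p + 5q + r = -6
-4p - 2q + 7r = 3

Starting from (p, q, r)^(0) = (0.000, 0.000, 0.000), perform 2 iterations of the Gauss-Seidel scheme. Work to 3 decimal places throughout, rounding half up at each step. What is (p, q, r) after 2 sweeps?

(1.631, -0.437, 1.236)

Iteration 1:
  p = (12 - (4)·0.000 - (-1)·0.000) / (9) = 1.333
  q = (-6 - (-3)·1.333 - (1)·0.000) / (5) = -0.400
  r = (3 - (-4)·1.333 - (-2)·-0.400) / (7) = 1.076
Iteration 2:
  p = (12 - (4)·-0.400 - (-1)·1.076) / (9) = 1.631
  q = (-6 - (-3)·1.631 - (1)·1.076) / (5) = -0.437
  r = (3 - (-4)·1.631 - (-2)·-0.437) / (7) = 1.236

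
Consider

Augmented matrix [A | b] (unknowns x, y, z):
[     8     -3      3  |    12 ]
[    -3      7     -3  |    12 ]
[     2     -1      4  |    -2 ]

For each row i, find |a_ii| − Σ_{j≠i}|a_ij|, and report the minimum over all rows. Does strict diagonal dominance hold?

1

row 1: |8| − (3+3) = 2
row 2: |7| − (3+3) = 1
row 3: |4| − (2+1) = 1
minimum over rows = 1 → strictly diagonally dominant (convergence guaranteed)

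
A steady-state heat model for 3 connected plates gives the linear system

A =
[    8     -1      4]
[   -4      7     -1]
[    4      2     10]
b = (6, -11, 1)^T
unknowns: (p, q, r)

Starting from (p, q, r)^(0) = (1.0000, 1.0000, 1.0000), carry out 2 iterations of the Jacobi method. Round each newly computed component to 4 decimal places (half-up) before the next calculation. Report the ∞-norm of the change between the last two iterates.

0.6214

Iteration 1:
  p = (6 - (-1)·1.0000 - (4)·1.0000) / (8) = 0.3750
  q = (-11 - (-4)·1.0000 - (-1)·1.0000) / (7) = -0.8571
  r = (1 - (4)·1.0000 - (2)·1.0000) / (10) = -0.5000
Iteration 2:
  p = (6 - (-1)·-0.8571 - (4)·-0.5000) / (8) = 0.8929
  q = (-11 - (-4)·0.3750 - (-1)·-0.5000) / (7) = -1.4286
  r = (1 - (4)·0.3750 - (2)·-0.8571) / (10) = 0.1214
Change: (0.5179, -0.5715, 0.6214) → max |·| = 0.6214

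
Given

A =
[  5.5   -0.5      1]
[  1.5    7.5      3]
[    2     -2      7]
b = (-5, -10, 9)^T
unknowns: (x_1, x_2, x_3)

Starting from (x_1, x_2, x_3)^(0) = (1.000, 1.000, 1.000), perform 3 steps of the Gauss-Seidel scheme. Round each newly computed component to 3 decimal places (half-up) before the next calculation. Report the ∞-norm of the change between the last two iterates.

Iteration 1:
  x_1 = (-5 - (-0.5)·1.000 - (1)·1.000) / (5.5) = -1.000
  x_2 = (-10 - (1.5)·-1.000 - (3)·1.000) / (7.5) = -1.533
  x_3 = (9 - (2)·-1.000 - (-2)·-1.533) / (7) = 1.133
Iteration 2:
  x_1 = (-5 - (-0.5)·-1.533 - (1)·1.133) / (5.5) = -1.254
  x_2 = (-10 - (1.5)·-1.254 - (3)·1.133) / (7.5) = -1.536
  x_3 = (9 - (2)·-1.254 - (-2)·-1.536) / (7) = 1.205
Iteration 3:
  x_1 = (-5 - (-0.5)·-1.536 - (1)·1.205) / (5.5) = -1.268
  x_2 = (-10 - (1.5)·-1.268 - (3)·1.205) / (7.5) = -1.562
  x_3 = (9 - (2)·-1.268 - (-2)·-1.562) / (7) = 1.202
Change: (-0.014, -0.026, -0.003) → max |·| = 0.026

0.026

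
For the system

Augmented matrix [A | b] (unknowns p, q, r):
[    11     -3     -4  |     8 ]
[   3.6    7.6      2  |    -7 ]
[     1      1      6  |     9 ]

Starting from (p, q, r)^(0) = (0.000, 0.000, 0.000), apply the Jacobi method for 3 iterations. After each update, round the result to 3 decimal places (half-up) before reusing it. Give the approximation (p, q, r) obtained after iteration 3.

Iteration 1:
  p = (8 - (-3)·0.000 - (-4)·0.000) / (11) = 0.727
  q = (-7 - (3.6)·0.000 - (2)·0.000) / (7.6) = -0.921
  r = (9 - (1)·0.000 - (1)·0.000) / (6) = 1.500
Iteration 2:
  p = (8 - (-3)·-0.921 - (-4)·1.500) / (11) = 1.022
  q = (-7 - (3.6)·0.727 - (2)·1.500) / (7.6) = -1.660
  r = (9 - (1)·0.727 - (1)·-0.921) / (6) = 1.532
Iteration 3:
  p = (8 - (-3)·-1.660 - (-4)·1.532) / (11) = 0.832
  q = (-7 - (3.6)·1.022 - (2)·1.532) / (7.6) = -1.808
  r = (9 - (1)·1.022 - (1)·-1.660) / (6) = 1.606

(0.832, -1.808, 1.606)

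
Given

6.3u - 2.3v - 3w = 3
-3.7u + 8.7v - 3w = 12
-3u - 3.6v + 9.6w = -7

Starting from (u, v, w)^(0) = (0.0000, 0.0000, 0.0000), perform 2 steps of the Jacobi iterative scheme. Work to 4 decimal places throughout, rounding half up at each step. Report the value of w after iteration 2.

Iteration 1:
  u = (3 - (-2.3)·0.0000 - (-3)·0.0000) / (6.3) = 0.4762
  v = (12 - (-3.7)·0.0000 - (-3)·0.0000) / (8.7) = 1.3793
  w = (-7 - (-3)·0.0000 - (-3.6)·0.0000) / (9.6) = -0.7292
Iteration 2:
  u = (3 - (-2.3)·1.3793 - (-3)·-0.7292) / (6.3) = 0.6325
  v = (12 - (-3.7)·0.4762 - (-3)·-0.7292) / (8.7) = 1.3304
  w = (-7 - (-3)·0.4762 - (-3.6)·1.3793) / (9.6) = -0.0631

-0.0631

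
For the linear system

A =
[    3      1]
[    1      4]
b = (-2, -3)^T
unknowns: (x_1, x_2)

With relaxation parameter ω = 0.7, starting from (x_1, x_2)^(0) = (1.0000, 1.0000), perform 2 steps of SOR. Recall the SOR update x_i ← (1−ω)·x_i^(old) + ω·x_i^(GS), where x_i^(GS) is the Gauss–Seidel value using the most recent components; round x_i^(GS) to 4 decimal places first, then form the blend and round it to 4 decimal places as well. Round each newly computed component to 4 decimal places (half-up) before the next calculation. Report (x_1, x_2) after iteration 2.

Iteration 1:
  x_1: GS value = (-2 - (1)·1.0000) / (3) = -1.0000;  x_1 ← (1−ω)·1.0000 + ω·-1.0000 = -0.4000
  x_2: GS value = (-3 - (1)·-0.4000) / (4) = -0.6500;  x_2 ← (1−ω)·1.0000 + ω·-0.6500 = -0.1550
Iteration 2:
  x_1: GS value = (-2 - (1)·-0.1550) / (3) = -0.6150;  x_1 ← (1−ω)·-0.4000 + ω·-0.6150 = -0.5505
  x_2: GS value = (-3 - (1)·-0.5505) / (4) = -0.6124;  x_2 ← (1−ω)·-0.1550 + ω·-0.6124 = -0.4752

(-0.5505, -0.4752)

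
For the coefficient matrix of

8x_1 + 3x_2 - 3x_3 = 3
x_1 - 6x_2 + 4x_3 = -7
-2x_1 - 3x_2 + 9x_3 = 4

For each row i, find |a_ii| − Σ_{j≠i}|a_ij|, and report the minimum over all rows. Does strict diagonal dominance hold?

1

row 1: |8| − (3+3) = 2
row 2: |-6| − (1+4) = 1
row 3: |9| − (2+3) = 4
minimum over rows = 1 → strictly diagonally dominant (convergence guaranteed)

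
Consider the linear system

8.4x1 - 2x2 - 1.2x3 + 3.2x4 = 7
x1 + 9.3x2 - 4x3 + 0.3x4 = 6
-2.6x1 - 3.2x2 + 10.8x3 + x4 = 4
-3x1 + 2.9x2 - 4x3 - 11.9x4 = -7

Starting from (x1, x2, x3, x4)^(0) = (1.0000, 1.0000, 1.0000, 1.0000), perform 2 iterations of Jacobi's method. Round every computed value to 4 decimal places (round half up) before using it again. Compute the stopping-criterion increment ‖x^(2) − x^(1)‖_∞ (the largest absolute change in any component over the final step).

Iteration 1:
  x1 = (7 - (-2)·1.0000 - (-1.2)·1.0000 - (3.2)·1.0000) / (8.4) = 0.8333
  x2 = (6 - (1)·1.0000 - (-4)·1.0000 - (0.3)·1.0000) / (9.3) = 0.9355
  x3 = (4 - (-2.6)·1.0000 - (-3.2)·1.0000 - (1)·1.0000) / (10.8) = 0.8148
  x4 = (-7 - (-3)·1.0000 - (2.9)·1.0000 - (-4)·1.0000) / (-11.9) = 0.2437
Iteration 2:
  x1 = (7 - (-2)·0.9355 - (-1.2)·0.8148 - (3.2)·0.2437) / (8.4) = 1.0796
  x2 = (6 - (1)·0.8333 - (-4)·0.8148 - (0.3)·0.2437) / (9.3) = 0.8981
  x3 = (4 - (-2.6)·0.8333 - (-3.2)·0.9355 - (1)·0.2437) / (10.8) = 0.8256
  x4 = (-7 - (-3)·0.8333 - (2.9)·0.9355 - (-4)·0.8148) / (-11.9) = 0.3323
Change: (0.2463, -0.0374, 0.0108, 0.0886) → max |·| = 0.2463

0.2463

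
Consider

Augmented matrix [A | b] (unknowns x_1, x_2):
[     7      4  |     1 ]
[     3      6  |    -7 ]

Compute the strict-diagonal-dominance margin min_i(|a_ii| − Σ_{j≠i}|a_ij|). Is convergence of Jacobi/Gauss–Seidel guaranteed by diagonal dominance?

3

row 1: |7| − (4) = 3
row 2: |6| − (3) = 3
minimum over rows = 3 → strictly diagonally dominant (convergence guaranteed)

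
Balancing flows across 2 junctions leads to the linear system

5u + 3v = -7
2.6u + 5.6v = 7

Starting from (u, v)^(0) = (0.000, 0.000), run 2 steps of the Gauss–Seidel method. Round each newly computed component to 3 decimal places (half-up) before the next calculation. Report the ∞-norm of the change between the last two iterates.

1.140

Iteration 1:
  u = (-7 - (3)·0.000) / (5) = -1.400
  v = (7 - (2.6)·-1.400) / (5.6) = 1.900
Iteration 2:
  u = (-7 - (3)·1.900) / (5) = -2.540
  v = (7 - (2.6)·-2.540) / (5.6) = 2.429
Change: (-1.140, 0.529) → max |·| = 1.140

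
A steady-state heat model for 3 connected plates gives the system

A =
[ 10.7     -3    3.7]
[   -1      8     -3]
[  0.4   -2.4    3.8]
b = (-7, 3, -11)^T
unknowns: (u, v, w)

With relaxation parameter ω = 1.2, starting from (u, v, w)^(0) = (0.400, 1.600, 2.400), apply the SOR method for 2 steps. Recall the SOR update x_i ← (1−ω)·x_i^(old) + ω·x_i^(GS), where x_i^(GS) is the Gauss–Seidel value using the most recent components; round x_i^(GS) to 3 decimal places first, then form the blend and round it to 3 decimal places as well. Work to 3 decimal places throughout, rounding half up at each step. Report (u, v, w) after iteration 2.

(1.072, -0.950, -3.726)

Iteration 1:
  u: GS value = (-7 - (-3)·1.600 - (3.7)·2.400) / (10.7) = -1.036;  u ← (1−ω)·0.400 + ω·-1.036 = -1.323
  v: GS value = (3 - (-1)·-1.323 - (-3)·2.400) / (8) = 1.110;  v ← (1−ω)·1.600 + ω·1.110 = 1.012
  w: GS value = (-11 - (0.4)·-1.323 - (-2.4)·1.012) / (3.8) = -2.116;  w ← (1−ω)·2.400 + ω·-2.116 = -3.019
Iteration 2:
  u: GS value = (-7 - (-3)·1.012 - (3.7)·-3.019) / (10.7) = 0.673;  u ← (1−ω)·-1.323 + ω·0.673 = 1.072
  v: GS value = (3 - (-1)·1.072 - (-3)·-3.019) / (8) = -0.623;  v ← (1−ω)·1.012 + ω·-0.623 = -0.950
  w: GS value = (-11 - (0.4)·1.072 - (-2.4)·-0.950) / (3.8) = -3.608;  w ← (1−ω)·-3.019 + ω·-3.608 = -3.726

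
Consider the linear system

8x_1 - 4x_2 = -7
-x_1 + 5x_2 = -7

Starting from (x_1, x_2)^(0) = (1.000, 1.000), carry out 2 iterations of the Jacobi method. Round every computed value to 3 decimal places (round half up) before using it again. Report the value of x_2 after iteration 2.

Iteration 1:
  x_1 = (-7 - (-4)·1.000) / (8) = -0.375
  x_2 = (-7 - (-1)·1.000) / (5) = -1.200
Iteration 2:
  x_1 = (-7 - (-4)·-1.200) / (8) = -1.475
  x_2 = (-7 - (-1)·-0.375) / (5) = -1.475

-1.475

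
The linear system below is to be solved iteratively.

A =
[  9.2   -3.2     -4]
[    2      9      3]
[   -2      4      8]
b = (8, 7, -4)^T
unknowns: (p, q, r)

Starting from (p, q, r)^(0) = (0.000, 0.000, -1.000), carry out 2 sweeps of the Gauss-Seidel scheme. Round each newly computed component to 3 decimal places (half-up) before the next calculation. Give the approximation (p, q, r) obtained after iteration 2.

(0.832, 0.892, -0.738)

Iteration 1:
  p = (8 - (-3.2)·0.000 - (-4)·-1.000) / (9.2) = 0.435
  q = (7 - (2)·0.435 - (3)·-1.000) / (9) = 1.014
  r = (-4 - (-2)·0.435 - (4)·1.014) / (8) = -0.898
Iteration 2:
  p = (8 - (-3.2)·1.014 - (-4)·-0.898) / (9.2) = 0.832
  q = (7 - (2)·0.832 - (3)·-0.898) / (9) = 0.892
  r = (-4 - (-2)·0.832 - (4)·0.892) / (8) = -0.738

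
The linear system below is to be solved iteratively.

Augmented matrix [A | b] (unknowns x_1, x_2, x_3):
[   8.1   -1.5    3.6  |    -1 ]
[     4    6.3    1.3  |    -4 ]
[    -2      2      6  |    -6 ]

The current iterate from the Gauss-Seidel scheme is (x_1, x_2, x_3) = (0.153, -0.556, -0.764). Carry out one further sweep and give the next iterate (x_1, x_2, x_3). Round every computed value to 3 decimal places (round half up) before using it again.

One sweep:
  x_1 = (-1 - (-1.5)·-0.556 - (3.6)·-0.764) / (8.1) = 0.113
  x_2 = (-4 - (4)·0.113 - (1.3)·-0.764) / (6.3) = -0.549
  x_3 = (-6 - (-2)·0.113 - (2)·-0.549) / (6) = -0.779

(0.113, -0.549, -0.779)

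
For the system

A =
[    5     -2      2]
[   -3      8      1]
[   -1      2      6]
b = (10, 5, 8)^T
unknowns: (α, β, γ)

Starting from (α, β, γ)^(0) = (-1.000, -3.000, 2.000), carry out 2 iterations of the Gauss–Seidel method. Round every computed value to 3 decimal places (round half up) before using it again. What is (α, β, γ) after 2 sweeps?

(1.667, 1.099, 1.245)

Iteration 1:
  α = (10 - (-2)·-3.000 - (2)·2.000) / (5) = 0.000
  β = (5 - (-3)·0.000 - (1)·2.000) / (8) = 0.375
  γ = (8 - (-1)·0.000 - (2)·0.375) / (6) = 1.208
Iteration 2:
  α = (10 - (-2)·0.375 - (2)·1.208) / (5) = 1.667
  β = (5 - (-3)·1.667 - (1)·1.208) / (8) = 1.099
  γ = (8 - (-1)·1.667 - (2)·1.099) / (6) = 1.245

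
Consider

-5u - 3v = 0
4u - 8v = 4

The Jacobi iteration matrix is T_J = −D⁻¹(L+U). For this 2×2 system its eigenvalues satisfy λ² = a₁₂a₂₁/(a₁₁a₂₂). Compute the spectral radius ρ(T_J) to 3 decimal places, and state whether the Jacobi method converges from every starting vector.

a₁₂a₂₁/(a₁₁a₂₂) = (-3)·(4) / ((-5)·(-8)) = -0.300000
ρ = √|-0.300000| = √0.300000 = 0.548
ρ < 1, so Jacobi converges

0.548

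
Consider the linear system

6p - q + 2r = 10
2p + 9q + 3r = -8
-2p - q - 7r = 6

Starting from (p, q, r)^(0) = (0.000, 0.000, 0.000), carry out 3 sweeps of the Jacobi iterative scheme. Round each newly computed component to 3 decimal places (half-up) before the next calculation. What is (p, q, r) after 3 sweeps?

Iteration 1:
  p = (10 - (-1)·0.000 - (2)·0.000) / (6) = 1.667
  q = (-8 - (2)·0.000 - (3)·0.000) / (9) = -0.889
  r = (6 - (-2)·0.000 - (-1)·0.000) / (-7) = -0.857
Iteration 2:
  p = (10 - (-1)·-0.889 - (2)·-0.857) / (6) = 1.804
  q = (-8 - (2)·1.667 - (3)·-0.857) / (9) = -0.974
  r = (6 - (-2)·1.667 - (-1)·-0.889) / (-7) = -1.206
Iteration 3:
  p = (10 - (-1)·-0.974 - (2)·-1.206) / (6) = 1.906
  q = (-8 - (2)·1.804 - (3)·-1.206) / (9) = -0.888
  r = (6 - (-2)·1.804 - (-1)·-0.974) / (-7) = -1.233

(1.906, -0.888, -1.233)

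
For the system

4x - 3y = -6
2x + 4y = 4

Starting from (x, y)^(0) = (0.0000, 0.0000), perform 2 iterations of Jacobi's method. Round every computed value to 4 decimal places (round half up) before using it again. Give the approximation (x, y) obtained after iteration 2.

Iteration 1:
  x = (-6 - (-3)·0.0000) / (4) = -1.5000
  y = (4 - (2)·0.0000) / (4) = 1.0000
Iteration 2:
  x = (-6 - (-3)·1.0000) / (4) = -0.7500
  y = (4 - (2)·-1.5000) / (4) = 1.7500

(-0.7500, 1.7500)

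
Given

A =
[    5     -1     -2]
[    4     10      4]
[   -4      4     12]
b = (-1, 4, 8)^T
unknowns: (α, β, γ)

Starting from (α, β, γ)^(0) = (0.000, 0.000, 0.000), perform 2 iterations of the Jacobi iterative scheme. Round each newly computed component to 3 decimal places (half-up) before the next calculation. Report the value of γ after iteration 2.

0.467

Iteration 1:
  α = (-1 - (-1)·0.000 - (-2)·0.000) / (5) = -0.200
  β = (4 - (4)·0.000 - (4)·0.000) / (10) = 0.400
  γ = (8 - (-4)·0.000 - (4)·0.000) / (12) = 0.667
Iteration 2:
  α = (-1 - (-1)·0.400 - (-2)·0.667) / (5) = 0.147
  β = (4 - (4)·-0.200 - (4)·0.667) / (10) = 0.213
  γ = (8 - (-4)·-0.200 - (4)·0.400) / (12) = 0.467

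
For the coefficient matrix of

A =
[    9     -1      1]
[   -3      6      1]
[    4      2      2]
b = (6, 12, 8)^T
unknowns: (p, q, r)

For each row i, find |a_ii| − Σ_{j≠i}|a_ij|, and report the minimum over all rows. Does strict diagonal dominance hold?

row 1: |9| − (1+1) = 7
row 2: |6| − (3+1) = 2
row 3: |2| − (4+2) = -4
minimum over rows = -4 → not strictly diagonally dominant

-4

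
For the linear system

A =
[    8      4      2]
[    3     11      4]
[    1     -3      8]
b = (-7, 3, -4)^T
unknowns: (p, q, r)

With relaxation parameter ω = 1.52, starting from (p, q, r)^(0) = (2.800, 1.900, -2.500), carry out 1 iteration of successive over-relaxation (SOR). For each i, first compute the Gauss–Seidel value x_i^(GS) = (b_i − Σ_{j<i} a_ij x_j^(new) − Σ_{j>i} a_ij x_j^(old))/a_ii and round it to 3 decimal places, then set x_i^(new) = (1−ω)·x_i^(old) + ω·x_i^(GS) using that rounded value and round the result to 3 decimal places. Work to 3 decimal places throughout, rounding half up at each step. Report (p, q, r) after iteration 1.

(-3.280, 2.168, 2.399)

Iteration 1:
  p: GS value = (-7 - (4)·1.900 - (2)·-2.500) / (8) = -1.200;  p ← (1−ω)·2.800 + ω·-1.200 = -3.280
  q: GS value = (3 - (3)·-3.280 - (4)·-2.500) / (11) = 2.076;  q ← (1−ω)·1.900 + ω·2.076 = 2.168
  r: GS value = (-4 - (1)·-3.280 - (-3)·2.168) / (8) = 0.723;  r ← (1−ω)·-2.500 + ω·0.723 = 2.399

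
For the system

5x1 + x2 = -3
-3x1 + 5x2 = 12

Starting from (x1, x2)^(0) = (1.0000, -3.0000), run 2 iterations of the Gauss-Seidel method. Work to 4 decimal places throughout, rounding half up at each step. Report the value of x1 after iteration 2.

-1.0800

Iteration 1:
  x1 = (-3 - (1)·-3.0000) / (5) = 0.0000
  x2 = (12 - (-3)·0.0000) / (5) = 2.4000
Iteration 2:
  x1 = (-3 - (1)·2.4000) / (5) = -1.0800
  x2 = (12 - (-3)·-1.0800) / (5) = 1.7520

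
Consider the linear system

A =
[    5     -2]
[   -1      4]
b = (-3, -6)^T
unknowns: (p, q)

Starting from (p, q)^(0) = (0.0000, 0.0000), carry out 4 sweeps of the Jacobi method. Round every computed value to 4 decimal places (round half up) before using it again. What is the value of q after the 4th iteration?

Iteration 1:
  p = (-3 - (-2)·0.0000) / (5) = -0.6000
  q = (-6 - (-1)·0.0000) / (4) = -1.5000
Iteration 2:
  p = (-3 - (-2)·-1.5000) / (5) = -1.2000
  q = (-6 - (-1)·-0.6000) / (4) = -1.6500
Iteration 3:
  p = (-3 - (-2)·-1.6500) / (5) = -1.2600
  q = (-6 - (-1)·-1.2000) / (4) = -1.8000
Iteration 4:
  p = (-3 - (-2)·-1.8000) / (5) = -1.3200
  q = (-6 - (-1)·-1.2600) / (4) = -1.8150

-1.8150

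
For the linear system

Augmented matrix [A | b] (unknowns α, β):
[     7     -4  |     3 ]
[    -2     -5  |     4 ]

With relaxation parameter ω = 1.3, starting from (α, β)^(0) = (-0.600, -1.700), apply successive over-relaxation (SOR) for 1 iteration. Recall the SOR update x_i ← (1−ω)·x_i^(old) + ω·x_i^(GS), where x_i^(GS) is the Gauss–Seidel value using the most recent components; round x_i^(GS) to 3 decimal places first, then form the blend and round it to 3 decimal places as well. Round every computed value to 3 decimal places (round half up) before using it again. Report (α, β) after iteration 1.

(-0.526, -0.257)

Iteration 1:
  α: GS value = (3 - (-4)·-1.700) / (7) = -0.543;  α ← (1−ω)·-0.600 + ω·-0.543 = -0.526
  β: GS value = (4 - (-2)·-0.526) / (-5) = -0.590;  β ← (1−ω)·-1.700 + ω·-0.590 = -0.257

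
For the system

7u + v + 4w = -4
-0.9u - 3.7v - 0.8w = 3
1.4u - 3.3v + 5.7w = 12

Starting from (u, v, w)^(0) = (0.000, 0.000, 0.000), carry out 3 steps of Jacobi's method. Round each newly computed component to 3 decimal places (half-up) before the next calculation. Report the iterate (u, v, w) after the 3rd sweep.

Iteration 1:
  u = (-4 - (1)·0.000 - (4)·0.000) / (7) = -0.571
  v = (3 - (-0.9)·0.000 - (-0.8)·0.000) / (-3.7) = -0.811
  w = (12 - (1.4)·0.000 - (-3.3)·0.000) / (5.7) = 2.105
Iteration 2:
  u = (-4 - (1)·-0.811 - (4)·2.105) / (7) = -1.658
  v = (3 - (-0.9)·-0.571 - (-0.8)·2.105) / (-3.7) = -1.127
  w = (12 - (1.4)·-0.571 - (-3.3)·-0.811) / (5.7) = 1.776
Iteration 3:
  u = (-4 - (1)·-1.127 - (4)·1.776) / (7) = -1.425
  v = (3 - (-0.9)·-1.658 - (-0.8)·1.776) / (-3.7) = -0.792
  w = (12 - (1.4)·-1.658 - (-3.3)·-1.127) / (5.7) = 1.860

(-1.425, -0.792, 1.860)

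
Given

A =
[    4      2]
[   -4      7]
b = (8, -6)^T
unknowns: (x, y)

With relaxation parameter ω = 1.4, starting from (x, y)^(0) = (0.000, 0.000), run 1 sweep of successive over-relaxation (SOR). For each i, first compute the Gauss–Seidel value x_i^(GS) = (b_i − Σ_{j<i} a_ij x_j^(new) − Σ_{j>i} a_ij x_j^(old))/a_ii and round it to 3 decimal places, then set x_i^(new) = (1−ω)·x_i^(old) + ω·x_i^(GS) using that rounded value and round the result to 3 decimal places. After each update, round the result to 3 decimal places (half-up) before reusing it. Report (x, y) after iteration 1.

Iteration 1:
  x: GS value = (8 - (2)·0.000) / (4) = 2.000;  x ← (1−ω)·0.000 + ω·2.000 = 2.800
  y: GS value = (-6 - (-4)·2.800) / (7) = 0.743;  y ← (1−ω)·0.000 + ω·0.743 = 1.040

(2.800, 1.040)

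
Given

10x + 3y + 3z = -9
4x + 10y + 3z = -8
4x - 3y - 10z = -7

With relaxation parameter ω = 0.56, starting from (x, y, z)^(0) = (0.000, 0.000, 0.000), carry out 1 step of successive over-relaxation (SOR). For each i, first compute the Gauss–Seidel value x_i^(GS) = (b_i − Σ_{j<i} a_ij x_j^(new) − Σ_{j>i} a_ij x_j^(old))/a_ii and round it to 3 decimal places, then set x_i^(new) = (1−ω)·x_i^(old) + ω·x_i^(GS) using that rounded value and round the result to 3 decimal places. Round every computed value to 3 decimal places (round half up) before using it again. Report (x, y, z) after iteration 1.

Iteration 1:
  x: GS value = (-9 - (3)·0.000 - (3)·0.000) / (10) = -0.900;  x ← (1−ω)·0.000 + ω·-0.900 = -0.504
  y: GS value = (-8 - (4)·-0.504 - (3)·0.000) / (10) = -0.598;  y ← (1−ω)·0.000 + ω·-0.598 = -0.335
  z: GS value = (-7 - (4)·-0.504 - (-3)·-0.335) / (-10) = 0.599;  z ← (1−ω)·0.000 + ω·0.599 = 0.335

(-0.504, -0.335, 0.335)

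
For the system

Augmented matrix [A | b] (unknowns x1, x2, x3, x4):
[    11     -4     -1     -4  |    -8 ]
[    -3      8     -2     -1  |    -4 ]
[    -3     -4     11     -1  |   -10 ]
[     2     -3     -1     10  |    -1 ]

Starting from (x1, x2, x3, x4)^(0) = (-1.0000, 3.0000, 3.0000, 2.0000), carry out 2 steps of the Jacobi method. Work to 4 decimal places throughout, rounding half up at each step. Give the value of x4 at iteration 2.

Iteration 1:
  x1 = (-8 - (-4)·3.0000 - (-1)·3.0000 - (-4)·2.0000) / (11) = 1.3636
  x2 = (-4 - (-3)·-1.0000 - (-2)·3.0000 - (-1)·2.0000) / (8) = 0.1250
  x3 = (-10 - (-3)·-1.0000 - (-4)·3.0000 - (-1)·2.0000) / (11) = 0.0909
  x4 = (-1 - (2)·-1.0000 - (-3)·3.0000 - (-1)·3.0000) / (10) = 1.3000
Iteration 2:
  x1 = (-8 - (-4)·0.1250 - (-1)·0.0909 - (-4)·1.3000) / (11) = -0.2008
  x2 = (-4 - (-3)·1.3636 - (-2)·0.0909 - (-1)·1.3000) / (8) = 0.1966
  x3 = (-10 - (-3)·1.3636 - (-4)·0.1250 - (-1)·1.3000) / (11) = -0.3736
  x4 = (-1 - (2)·1.3636 - (-3)·0.1250 - (-1)·0.0909) / (10) = -0.3261

-0.3261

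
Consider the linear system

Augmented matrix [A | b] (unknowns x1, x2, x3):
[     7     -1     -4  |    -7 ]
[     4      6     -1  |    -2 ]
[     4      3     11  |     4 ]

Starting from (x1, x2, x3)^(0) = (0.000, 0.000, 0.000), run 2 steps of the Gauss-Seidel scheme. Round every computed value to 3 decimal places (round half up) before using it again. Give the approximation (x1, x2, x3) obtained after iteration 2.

(-0.589, 0.165, 0.533)

Iteration 1:
  x1 = (-7 - (-1)·0.000 - (-4)·0.000) / (7) = -1.000
  x2 = (-2 - (4)·-1.000 - (-1)·0.000) / (6) = 0.333
  x3 = (4 - (4)·-1.000 - (3)·0.333) / (11) = 0.636
Iteration 2:
  x1 = (-7 - (-1)·0.333 - (-4)·0.636) / (7) = -0.589
  x2 = (-2 - (4)·-0.589 - (-1)·0.636) / (6) = 0.165
  x3 = (4 - (4)·-0.589 - (3)·0.165) / (11) = 0.533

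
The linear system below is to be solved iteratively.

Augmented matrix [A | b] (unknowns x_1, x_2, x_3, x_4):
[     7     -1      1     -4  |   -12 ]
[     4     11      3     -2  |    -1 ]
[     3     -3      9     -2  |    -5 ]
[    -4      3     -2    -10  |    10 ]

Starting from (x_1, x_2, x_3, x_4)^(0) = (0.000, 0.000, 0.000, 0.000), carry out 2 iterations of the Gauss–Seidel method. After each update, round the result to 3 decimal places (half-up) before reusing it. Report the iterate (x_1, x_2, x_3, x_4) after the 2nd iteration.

(-1.776, 0.467, 0.149, -0.179)

Iteration 1:
  x_1 = (-12 - (-1)·0.000 - (1)·0.000 - (-4)·0.000) / (7) = -1.714
  x_2 = (-1 - (4)·-1.714 - (3)·0.000 - (-2)·0.000) / (11) = 0.532
  x_3 = (-5 - (3)·-1.714 - (-3)·0.532 - (-2)·0.000) / (9) = 0.193
  x_4 = (10 - (-4)·-1.714 - (3)·0.532 - (-2)·0.193) / (-10) = -0.193
Iteration 2:
  x_1 = (-12 - (-1)·0.532 - (1)·0.193 - (-4)·-0.193) / (7) = -1.776
  x_2 = (-1 - (4)·-1.776 - (3)·0.193 - (-2)·-0.193) / (11) = 0.467
  x_3 = (-5 - (3)·-1.776 - (-3)·0.467 - (-2)·-0.193) / (9) = 0.149
  x_4 = (10 - (-4)·-1.776 - (3)·0.467 - (-2)·0.149) / (-10) = -0.179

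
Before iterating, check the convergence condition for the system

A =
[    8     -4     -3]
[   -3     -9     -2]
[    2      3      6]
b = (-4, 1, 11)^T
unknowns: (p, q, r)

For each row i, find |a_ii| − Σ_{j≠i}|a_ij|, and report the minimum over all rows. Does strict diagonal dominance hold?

1

row 1: |8| − (4+3) = 1
row 2: |-9| − (3+2) = 4
row 3: |6| − (2+3) = 1
minimum over rows = 1 → strictly diagonally dominant (convergence guaranteed)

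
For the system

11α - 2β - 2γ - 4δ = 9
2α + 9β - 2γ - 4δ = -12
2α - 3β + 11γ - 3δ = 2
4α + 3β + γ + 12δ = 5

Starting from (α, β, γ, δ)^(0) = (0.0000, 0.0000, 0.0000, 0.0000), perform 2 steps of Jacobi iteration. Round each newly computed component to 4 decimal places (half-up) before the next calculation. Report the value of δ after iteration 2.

Iteration 1:
  α = (9 - (-2)·0.0000 - (-2)·0.0000 - (-4)·0.0000) / (11) = 0.8182
  β = (-12 - (2)·0.0000 - (-2)·0.0000 - (-4)·0.0000) / (9) = -1.3333
  γ = (2 - (2)·0.0000 - (-3)·0.0000 - (-3)·0.0000) / (11) = 0.1818
  δ = (5 - (4)·0.0000 - (3)·0.0000 - (1)·0.0000) / (12) = 0.4167
Iteration 2:
  α = (9 - (-2)·-1.3333 - (-2)·0.1818 - (-4)·0.4167) / (11) = 0.7603
  β = (-12 - (2)·0.8182 - (-2)·0.1818 - (-4)·0.4167) / (9) = -1.2896
  γ = (2 - (2)·0.8182 - (-3)·-1.3333 - (-3)·0.4167) / (11) = -0.2169
  δ = (5 - (4)·0.8182 - (3)·-1.3333 - (1)·0.1818) / (12) = 0.4621

0.4621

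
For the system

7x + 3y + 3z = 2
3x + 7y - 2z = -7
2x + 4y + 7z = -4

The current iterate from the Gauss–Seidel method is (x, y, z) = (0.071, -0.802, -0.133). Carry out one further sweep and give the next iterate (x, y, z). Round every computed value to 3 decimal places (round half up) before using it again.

(0.686, -1.332, -0.006)

One sweep:
  x = (2 - (3)·-0.802 - (3)·-0.133) / (7) = 0.686
  y = (-7 - (3)·0.686 - (-2)·-0.133) / (7) = -1.332
  z = (-4 - (2)·0.686 - (4)·-1.332) / (7) = -0.006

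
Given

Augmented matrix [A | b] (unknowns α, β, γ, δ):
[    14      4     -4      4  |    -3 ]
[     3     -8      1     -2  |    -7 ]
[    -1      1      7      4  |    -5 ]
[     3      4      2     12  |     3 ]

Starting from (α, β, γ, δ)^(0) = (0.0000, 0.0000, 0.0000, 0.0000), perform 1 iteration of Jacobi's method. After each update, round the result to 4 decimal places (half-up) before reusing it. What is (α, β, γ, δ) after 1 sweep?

(-0.2143, 0.8750, -0.7143, 0.2500)

Iteration 1:
  α = (-3 - (4)·0.0000 - (-4)·0.0000 - (4)·0.0000) / (14) = -0.2143
  β = (-7 - (3)·0.0000 - (1)·0.0000 - (-2)·0.0000) / (-8) = 0.8750
  γ = (-5 - (-1)·0.0000 - (1)·0.0000 - (4)·0.0000) / (7) = -0.7143
  δ = (3 - (3)·0.0000 - (4)·0.0000 - (2)·0.0000) / (12) = 0.2500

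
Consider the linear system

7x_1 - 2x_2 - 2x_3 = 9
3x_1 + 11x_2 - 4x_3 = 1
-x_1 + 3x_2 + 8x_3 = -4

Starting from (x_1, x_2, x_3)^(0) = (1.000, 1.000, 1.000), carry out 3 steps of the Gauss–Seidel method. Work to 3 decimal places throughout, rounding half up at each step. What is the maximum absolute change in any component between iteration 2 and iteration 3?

Iteration 1:
  x_1 = (9 - (-2)·1.000 - (-2)·1.000) / (7) = 1.857
  x_2 = (1 - (3)·1.857 - (-4)·1.000) / (11) = -0.052
  x_3 = (-4 - (-1)·1.857 - (3)·-0.052) / (8) = -0.248
Iteration 2:
  x_1 = (9 - (-2)·-0.052 - (-2)·-0.248) / (7) = 1.200
  x_2 = (1 - (3)·1.200 - (-4)·-0.248) / (11) = -0.327
  x_3 = (-4 - (-1)·1.200 - (3)·-0.327) / (8) = -0.227
Iteration 3:
  x_1 = (9 - (-2)·-0.327 - (-2)·-0.227) / (7) = 1.127
  x_2 = (1 - (3)·1.127 - (-4)·-0.227) / (11) = -0.299
  x_3 = (-4 - (-1)·1.127 - (3)·-0.299) / (8) = -0.247
Change: (-0.073, 0.028, -0.020) → max |·| = 0.073

0.073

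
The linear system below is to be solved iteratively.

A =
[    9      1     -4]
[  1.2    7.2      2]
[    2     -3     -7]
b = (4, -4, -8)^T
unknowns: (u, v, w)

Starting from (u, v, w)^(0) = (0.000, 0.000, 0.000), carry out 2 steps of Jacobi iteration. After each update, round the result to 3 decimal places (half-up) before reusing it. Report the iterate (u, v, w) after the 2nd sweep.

(1.014, -0.947, 1.508)

Iteration 1:
  u = (4 - (1)·0.000 - (-4)·0.000) / (9) = 0.444
  v = (-4 - (1.2)·0.000 - (2)·0.000) / (7.2) = -0.556
  w = (-8 - (2)·0.000 - (-3)·0.000) / (-7) = 1.143
Iteration 2:
  u = (4 - (1)·-0.556 - (-4)·1.143) / (9) = 1.014
  v = (-4 - (1.2)·0.444 - (2)·1.143) / (7.2) = -0.947
  w = (-8 - (2)·0.444 - (-3)·-0.556) / (-7) = 1.508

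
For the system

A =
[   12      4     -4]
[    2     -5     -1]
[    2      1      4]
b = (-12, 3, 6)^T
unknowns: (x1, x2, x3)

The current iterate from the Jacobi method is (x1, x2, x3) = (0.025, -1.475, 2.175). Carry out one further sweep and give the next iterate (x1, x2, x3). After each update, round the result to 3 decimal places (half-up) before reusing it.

One sweep:
  x1 = (-12 - (4)·-1.475 - (-4)·2.175) / (12) = 0.217
  x2 = (3 - (2)·0.025 - (-1)·2.175) / (-5) = -1.025
  x3 = (6 - (2)·0.025 - (1)·-1.475) / (4) = 1.856

(0.217, -1.025, 1.856)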